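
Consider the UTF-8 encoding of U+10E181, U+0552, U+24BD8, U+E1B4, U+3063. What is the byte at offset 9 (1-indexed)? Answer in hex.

0xAF

1-indexed offset 9 is 0-indexed offset 8.
U+10E181 → 4-byte form F4 8E 86 81 at offsets 0–3.
U+0552 → 2-byte form D5 92 at offsets 4–5.
U+24BD8 → 4-byte form F0 A4 AF 98 at offsets 6–9.
Offset 8 falls in char 3's range; it's byte 3 of F0 A4 AF 98 = 0xAF.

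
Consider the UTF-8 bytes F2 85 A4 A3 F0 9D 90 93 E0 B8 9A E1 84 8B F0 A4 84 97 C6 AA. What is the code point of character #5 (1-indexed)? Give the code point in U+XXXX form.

Offset 0: leading byte 0xF2 = 11110010 → 4-byte char #1 = F2 85 A4 A3.
Offset 4: leading byte 0xF0 = 11110000 → 4-byte char #2 = F0 9D 90 93.
Offset 8: leading byte 0xE0 = 11100000 → 3-byte char #3 = E0 B8 9A.
Offset 11: leading byte 0xE1 = 11100001 → 3-byte char #4 = E1 84 8B.
Offset 14: leading byte 0xF0 = 11110000 → 4-byte char #5 = F0 A4 84 97.
Leading byte 0xF0 = 11110000 matches 11110xxx → 4-byte sequence.
Byte 1: 0xF0 = 11110000, payload 000 (3 bits).
Byte 2: 0xA4 = 10100100 (10xxxxxx ✓), payload 100100.
Byte 3: 0x84 = 10000100 (10xxxxxx ✓), payload 000100.
Byte 4: 0x97 = 10010111 (10xxxxxx ✓), payload 010111.
Concatenate: 000100100000100010111 = 0x24117 (21 bits → U+24117).

U+24117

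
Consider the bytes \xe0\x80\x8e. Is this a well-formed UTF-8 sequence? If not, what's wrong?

Leading byte 0xE0 = 11100000 → 3-byte form.
Continuation bytes all match 10xxxxxx. Payload decodes to 0xE.
But 0xE < 0x800, the minimum for a 3-byte sequence — this is an overlong encoding.

invalid (overlong encoding)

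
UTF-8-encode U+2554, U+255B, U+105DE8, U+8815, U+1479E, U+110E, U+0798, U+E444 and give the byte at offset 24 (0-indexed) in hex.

U+2554 → 3-byte form E2 95 94 at offsets 0–2.
U+255B → 3-byte form E2 95 9B at offsets 3–5.
U+105DE8 → 4-byte form F4 85 B7 A8 at offsets 6–9.
U+8815 → 3-byte form E8 A0 95 at offsets 10–12.
U+1479E → 4-byte form F0 94 9E 9E at offsets 13–16.
U+110E → 3-byte form E1 84 8E at offsets 17–19.
U+0798 → 2-byte form DE 98 at offsets 20–21.
U+E444 → 3-byte form EE 91 84 at offsets 22–24.
Offset 24 falls in char 8's range; it's byte 3 of EE 91 84 = 0x84.

0x84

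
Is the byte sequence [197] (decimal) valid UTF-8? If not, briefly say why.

invalid (sequence truncated)

Leading byte 0xC5 = 11000101 → 2-byte form, but only 1 byte is present.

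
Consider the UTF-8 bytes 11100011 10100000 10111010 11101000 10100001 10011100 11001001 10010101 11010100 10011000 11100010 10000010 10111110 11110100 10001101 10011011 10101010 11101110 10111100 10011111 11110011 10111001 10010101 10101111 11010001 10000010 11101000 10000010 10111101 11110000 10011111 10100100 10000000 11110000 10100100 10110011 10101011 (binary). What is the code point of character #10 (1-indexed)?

Offset 0: leading byte 0xE3 = 11100011 → 3-byte char #1 = E3 A0 BA.
Offset 3: leading byte 0xE8 = 11101000 → 3-byte char #2 = E8 A1 9C.
Offset 6: leading byte 0xC9 = 11001001 → 2-byte char #3 = C9 95.
Offset 8: leading byte 0xD4 = 11010100 → 2-byte char #4 = D4 98.
Offset 10: leading byte 0xE2 = 11100010 → 3-byte char #5 = E2 82 BE.
Offset 13: leading byte 0xF4 = 11110100 → 4-byte char #6 = F4 8D 9B AA.
Offset 17: leading byte 0xEE = 11101110 → 3-byte char #7 = EE BC 9F.
Offset 20: leading byte 0xF3 = 11110011 → 4-byte char #8 = F3 B9 95 AF.
Offset 24: leading byte 0xD1 = 11010001 → 2-byte char #9 = D1 82.
Offset 26: leading byte 0xE8 = 11101000 → 3-byte char #10 = E8 82 BD.
Leading byte 0xE8 = 11101000 matches 1110xxxx → 3-byte sequence.
Byte 1: 0xE8 = 11101000, payload 1000 (4 bits).
Byte 2: 0x82 = 10000010 (10xxxxxx ✓), payload 000010.
Byte 3: 0xBD = 10111101 (10xxxxxx ✓), payload 111101.
Concatenate: 1000000010111101 = 0x80BD (16 bits → U+80BD).

U+80BD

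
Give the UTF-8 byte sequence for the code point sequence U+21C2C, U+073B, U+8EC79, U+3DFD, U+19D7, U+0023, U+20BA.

U+21C2C: 4-byte form → F0 A1 B0 AC.
U+073B: 2-byte form → DC BB.
U+8EC79: 4-byte form → F2 8E B1 B9.
U+3DFD: 3-byte form → E3 B7 BD.
U+19D7: 3-byte form → E1 A7 97.
U+0023: 1-byte form → 23.
U+20BA: 3-byte form → E2 82 BA.
Concatenated (20 bytes): F0 A1 B0 AC DC BB F2 8E B1 B9 E3 B7 BD E1 A7 97 23 E2 82 BA.

F0 A1 B0 AC DC BB F2 8E B1 B9 E3 B7 BD E1 A7 97 23 E2 82 BA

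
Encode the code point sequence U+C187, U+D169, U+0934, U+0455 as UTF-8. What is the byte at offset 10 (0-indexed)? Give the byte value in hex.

0x95

U+C187 → 3-byte form EC 86 87 at offsets 0–2.
U+D169 → 3-byte form ED 85 A9 at offsets 3–5.
U+0934 → 3-byte form E0 A4 B4 at offsets 6–8.
U+0455 → 2-byte form D1 95 at offsets 9–10.
Offset 10 falls in char 4's range; it's byte 2 of D1 95 = 0x95.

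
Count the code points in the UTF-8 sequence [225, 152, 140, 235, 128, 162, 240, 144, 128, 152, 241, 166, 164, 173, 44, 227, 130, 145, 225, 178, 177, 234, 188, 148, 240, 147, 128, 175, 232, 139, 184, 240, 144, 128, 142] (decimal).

11

Byte at offset 0: 0xE1 = 11100001 → 3-byte char (#1). Advance 3.
Byte at offset 3: 0xEB = 11101011 → 3-byte char (#2). Advance 3.
Byte at offset 6: 0xF0 = 11110000 → 4-byte char (#3). Advance 4.
Byte at offset 10: 0xF1 = 11110001 → 4-byte char (#4). Advance 4.
Byte at offset 14: 0x2C = 00101100 → 1-byte char (#5). Advance 1.
Byte at offset 15: 0xE3 = 11100011 → 3-byte char (#6). Advance 3.
Byte at offset 18: 0xE1 = 11100001 → 3-byte char (#7). Advance 3.
Byte at offset 21: 0xEA = 11101010 → 3-byte char (#8). Advance 3.
Byte at offset 24: 0xF0 = 11110000 → 4-byte char (#9). Advance 4.
Byte at offset 28: 0xE8 = 11101000 → 3-byte char (#10). Advance 3.
Byte at offset 31: 0xF0 = 11110000 → 4-byte char (#11). Advance 4.
Reached end at offset 35 after 11 code points.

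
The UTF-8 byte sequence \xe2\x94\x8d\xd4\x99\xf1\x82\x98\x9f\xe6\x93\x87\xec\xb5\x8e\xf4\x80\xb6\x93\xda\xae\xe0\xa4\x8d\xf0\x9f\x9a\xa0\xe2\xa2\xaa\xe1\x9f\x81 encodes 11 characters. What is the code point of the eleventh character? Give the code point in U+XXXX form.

Offset 0: leading byte 0xE2 = 11100010 → 3-byte char #1 = E2 94 8D.
Offset 3: leading byte 0xD4 = 11010100 → 2-byte char #2 = D4 99.
Offset 5: leading byte 0xF1 = 11110001 → 4-byte char #3 = F1 82 98 9F.
Offset 9: leading byte 0xE6 = 11100110 → 3-byte char #4 = E6 93 87.
Offset 12: leading byte 0xEC = 11101100 → 3-byte char #5 = EC B5 8E.
Offset 15: leading byte 0xF4 = 11110100 → 4-byte char #6 = F4 80 B6 93.
Offset 19: leading byte 0xDA = 11011010 → 2-byte char #7 = DA AE.
Offset 21: leading byte 0xE0 = 11100000 → 3-byte char #8 = E0 A4 8D.
Offset 24: leading byte 0xF0 = 11110000 → 4-byte char #9 = F0 9F 9A A0.
Offset 28: leading byte 0xE2 = 11100010 → 3-byte char #10 = E2 A2 AA.
Offset 31: leading byte 0xE1 = 11100001 → 3-byte char #11 = E1 9F 81.
Leading byte 0xE1 = 11100001 matches 1110xxxx → 3-byte sequence.
Byte 1: 0xE1 = 11100001, payload 0001 (4 bits).
Byte 2: 0x9F = 10011111 (10xxxxxx ✓), payload 011111.
Byte 3: 0x81 = 10000001 (10xxxxxx ✓), payload 000001.
Concatenate: 0001011111000001 = 0x17C1 (16 bits → U+17C1).

U+17C1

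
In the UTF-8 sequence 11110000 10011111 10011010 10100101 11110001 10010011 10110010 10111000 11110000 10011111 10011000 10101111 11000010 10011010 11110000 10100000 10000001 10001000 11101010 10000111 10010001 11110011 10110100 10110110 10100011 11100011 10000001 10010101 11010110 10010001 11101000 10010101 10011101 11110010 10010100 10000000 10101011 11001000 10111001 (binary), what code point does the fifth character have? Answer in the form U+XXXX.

Offset 0: leading byte 0xF0 = 11110000 → 4-byte char #1 = F0 9F 9A A5.
Offset 4: leading byte 0xF1 = 11110001 → 4-byte char #2 = F1 93 B2 B8.
Offset 8: leading byte 0xF0 = 11110000 → 4-byte char #3 = F0 9F 98 AF.
Offset 12: leading byte 0xC2 = 11000010 → 2-byte char #4 = C2 9A.
Offset 14: leading byte 0xF0 = 11110000 → 4-byte char #5 = F0 A0 81 88.
Leading byte 0xF0 = 11110000 matches 11110xxx → 4-byte sequence.
Byte 1: 0xF0 = 11110000, payload 000 (3 bits).
Byte 2: 0xA0 = 10100000 (10xxxxxx ✓), payload 100000.
Byte 3: 0x81 = 10000001 (10xxxxxx ✓), payload 000001.
Byte 4: 0x88 = 10001000 (10xxxxxx ✓), payload 001000.
Concatenate: 000100000000001001000 = 0x20048 (21 bits → U+20048).

U+20048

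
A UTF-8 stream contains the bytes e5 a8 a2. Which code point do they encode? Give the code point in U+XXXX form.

U+5A22

Leading byte 0xE5 = 11100101 matches 1110xxxx → 3-byte sequence.
Byte 1: 0xE5 = 11100101, payload 0101 (4 bits).
Byte 2: 0xA8 = 10101000 (10xxxxxx ✓), payload 101000.
Byte 3: 0xA2 = 10100010 (10xxxxxx ✓), payload 100010.
Concatenate: 0101101000100010 = 0x5A22 (16 bits → U+5A22).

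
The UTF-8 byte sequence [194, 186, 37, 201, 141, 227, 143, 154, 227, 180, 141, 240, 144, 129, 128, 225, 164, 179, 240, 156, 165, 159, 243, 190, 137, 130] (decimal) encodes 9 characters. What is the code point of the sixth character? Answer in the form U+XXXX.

U+10040

Offset 0: leading byte 0xC2 = 11000010 → 2-byte char #1 = C2 BA.
Offset 2: leading byte 0x25 = 00100101 → 1-byte char #2 = 25.
Offset 3: leading byte 0xC9 = 11001001 → 2-byte char #3 = C9 8D.
Offset 5: leading byte 0xE3 = 11100011 → 3-byte char #4 = E3 8F 9A.
Offset 8: leading byte 0xE3 = 11100011 → 3-byte char #5 = E3 B4 8D.
Offset 11: leading byte 0xF0 = 11110000 → 4-byte char #6 = F0 90 81 80.
Leading byte 0xF0 = 11110000 matches 11110xxx → 4-byte sequence.
Byte 1: 0xF0 = 11110000, payload 000 (3 bits).
Byte 2: 0x90 = 10010000 (10xxxxxx ✓), payload 010000.
Byte 3: 0x81 = 10000001 (10xxxxxx ✓), payload 000001.
Byte 4: 0x80 = 10000000 (10xxxxxx ✓), payload 000000.
Concatenate: 000010000000001000000 = 0x10040 (21 bits → U+10040).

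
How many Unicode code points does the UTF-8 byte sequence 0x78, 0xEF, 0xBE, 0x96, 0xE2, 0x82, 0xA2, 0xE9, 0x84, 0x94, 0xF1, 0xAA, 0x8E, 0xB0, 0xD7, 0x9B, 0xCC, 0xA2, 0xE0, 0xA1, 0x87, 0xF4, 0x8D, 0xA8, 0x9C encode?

Byte at offset 0: 0x78 = 01111000 → 1-byte char (#1). Advance 1.
Byte at offset 1: 0xEF = 11101111 → 3-byte char (#2). Advance 3.
Byte at offset 4: 0xE2 = 11100010 → 3-byte char (#3). Advance 3.
Byte at offset 7: 0xE9 = 11101001 → 3-byte char (#4). Advance 3.
Byte at offset 10: 0xF1 = 11110001 → 4-byte char (#5). Advance 4.
Byte at offset 14: 0xD7 = 11010111 → 2-byte char (#6). Advance 2.
Byte at offset 16: 0xCC = 11001100 → 2-byte char (#7). Advance 2.
Byte at offset 18: 0xE0 = 11100000 → 3-byte char (#8). Advance 3.
Byte at offset 21: 0xF4 = 11110100 → 4-byte char (#9). Advance 4.
Reached end at offset 25 after 9 code points.

9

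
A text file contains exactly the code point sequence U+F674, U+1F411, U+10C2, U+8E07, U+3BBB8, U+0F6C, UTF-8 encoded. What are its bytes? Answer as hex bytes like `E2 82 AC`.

U+F674: 3-byte form → EF 99 B4.
U+1F411: 4-byte form → F0 9F 90 91.
U+10C2: 3-byte form → E1 83 82.
U+8E07: 3-byte form → E8 B8 87.
U+3BBB8: 4-byte form → F0 BB AE B8.
U+0F6C: 3-byte form → E0 BD AC.
Concatenated (20 bytes): EF 99 B4 F0 9F 90 91 E1 83 82 E8 B8 87 F0 BB AE B8 E0 BD AC.

EF 99 B4 F0 9F 90 91 E1 83 82 E8 B8 87 F0 BB AE B8 E0 BD AC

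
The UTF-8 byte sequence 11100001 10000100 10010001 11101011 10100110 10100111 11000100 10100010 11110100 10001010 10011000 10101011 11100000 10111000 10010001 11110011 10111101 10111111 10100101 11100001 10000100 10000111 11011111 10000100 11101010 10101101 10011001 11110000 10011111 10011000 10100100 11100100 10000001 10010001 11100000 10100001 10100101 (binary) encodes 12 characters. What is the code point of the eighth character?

Offset 0: leading byte 0xE1 = 11100001 → 3-byte char #1 = E1 84 91.
Offset 3: leading byte 0xEB = 11101011 → 3-byte char #2 = EB A6 A7.
Offset 6: leading byte 0xC4 = 11000100 → 2-byte char #3 = C4 A2.
Offset 8: leading byte 0xF4 = 11110100 → 4-byte char #4 = F4 8A 98 AB.
Offset 12: leading byte 0xE0 = 11100000 → 3-byte char #5 = E0 B8 91.
Offset 15: leading byte 0xF3 = 11110011 → 4-byte char #6 = F3 BD BF A5.
Offset 19: leading byte 0xE1 = 11100001 → 3-byte char #7 = E1 84 87.
Offset 22: leading byte 0xDF = 11011111 → 2-byte char #8 = DF 84.
Leading byte 0xDF = 11011111 matches 110xxxxx → 2-byte sequence.
Byte 1: 0xDF = 11011111, payload 11111 (5 bits).
Byte 2: 0x84 = 10000100 (10xxxxxx ✓), payload 000100.
Concatenate: 11111000100 = 0x7C4 (11 bits → U+07C4).

U+07C4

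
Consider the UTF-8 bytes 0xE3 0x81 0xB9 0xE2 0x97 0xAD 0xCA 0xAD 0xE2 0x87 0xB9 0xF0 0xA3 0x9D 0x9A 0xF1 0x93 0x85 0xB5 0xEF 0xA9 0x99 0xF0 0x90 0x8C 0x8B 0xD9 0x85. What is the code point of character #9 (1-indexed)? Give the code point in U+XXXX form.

U+0645

Offset 0: leading byte 0xE3 = 11100011 → 3-byte char #1 = E3 81 B9.
Offset 3: leading byte 0xE2 = 11100010 → 3-byte char #2 = E2 97 AD.
Offset 6: leading byte 0xCA = 11001010 → 2-byte char #3 = CA AD.
Offset 8: leading byte 0xE2 = 11100010 → 3-byte char #4 = E2 87 B9.
Offset 11: leading byte 0xF0 = 11110000 → 4-byte char #5 = F0 A3 9D 9A.
Offset 15: leading byte 0xF1 = 11110001 → 4-byte char #6 = F1 93 85 B5.
Offset 19: leading byte 0xEF = 11101111 → 3-byte char #7 = EF A9 99.
Offset 22: leading byte 0xF0 = 11110000 → 4-byte char #8 = F0 90 8C 8B.
Offset 26: leading byte 0xD9 = 11011001 → 2-byte char #9 = D9 85.
Leading byte 0xD9 = 11011001 matches 110xxxxx → 2-byte sequence.
Byte 1: 0xD9 = 11011001, payload 11001 (5 bits).
Byte 2: 0x85 = 10000101 (10xxxxxx ✓), payload 000101.
Concatenate: 11001000101 = 0x645 (11 bits → U+0645).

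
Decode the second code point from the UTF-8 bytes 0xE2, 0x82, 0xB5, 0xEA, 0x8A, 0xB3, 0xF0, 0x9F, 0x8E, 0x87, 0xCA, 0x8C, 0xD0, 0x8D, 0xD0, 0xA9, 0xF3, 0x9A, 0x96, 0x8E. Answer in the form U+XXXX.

Offset 0: leading byte 0xE2 = 11100010 → 3-byte char #1 = E2 82 B5.
Offset 3: leading byte 0xEA = 11101010 → 3-byte char #2 = EA 8A B3.
Leading byte 0xEA = 11101010 matches 1110xxxx → 3-byte sequence.
Byte 1: 0xEA = 11101010, payload 1010 (4 bits).
Byte 2: 0x8A = 10001010 (10xxxxxx ✓), payload 001010.
Byte 3: 0xB3 = 10110011 (10xxxxxx ✓), payload 110011.
Concatenate: 1010001010110011 = 0xA2B3 (16 bits → U+A2B3).

U+A2B3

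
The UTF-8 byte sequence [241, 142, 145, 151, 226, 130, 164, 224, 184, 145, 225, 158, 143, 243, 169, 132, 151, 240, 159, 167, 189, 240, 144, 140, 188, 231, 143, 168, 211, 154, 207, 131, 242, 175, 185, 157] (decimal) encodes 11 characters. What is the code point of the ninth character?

Offset 0: leading byte 0xF1 = 11110001 → 4-byte char #1 = F1 8E 91 97.
Offset 4: leading byte 0xE2 = 11100010 → 3-byte char #2 = E2 82 A4.
Offset 7: leading byte 0xE0 = 11100000 → 3-byte char #3 = E0 B8 91.
Offset 10: leading byte 0xE1 = 11100001 → 3-byte char #4 = E1 9E 8F.
Offset 13: leading byte 0xF3 = 11110011 → 4-byte char #5 = F3 A9 84 97.
Offset 17: leading byte 0xF0 = 11110000 → 4-byte char #6 = F0 9F A7 BD.
Offset 21: leading byte 0xF0 = 11110000 → 4-byte char #7 = F0 90 8C BC.
Offset 25: leading byte 0xE7 = 11100111 → 3-byte char #8 = E7 8F A8.
Offset 28: leading byte 0xD3 = 11010011 → 2-byte char #9 = D3 9A.
Leading byte 0xD3 = 11010011 matches 110xxxxx → 2-byte sequence.
Byte 1: 0xD3 = 11010011, payload 10011 (5 bits).
Byte 2: 0x9A = 10011010 (10xxxxxx ✓), payload 011010.
Concatenate: 10011011010 = 0x4DA (11 bits → U+04DA).

U+04DA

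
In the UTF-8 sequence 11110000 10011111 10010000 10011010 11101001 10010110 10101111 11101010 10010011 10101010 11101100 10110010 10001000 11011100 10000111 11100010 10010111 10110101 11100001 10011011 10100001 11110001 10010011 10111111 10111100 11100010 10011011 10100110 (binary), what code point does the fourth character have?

Offset 0: leading byte 0xF0 = 11110000 → 4-byte char #1 = F0 9F 90 9A.
Offset 4: leading byte 0xE9 = 11101001 → 3-byte char #2 = E9 96 AF.
Offset 7: leading byte 0xEA = 11101010 → 3-byte char #3 = EA 93 AA.
Offset 10: leading byte 0xEC = 11101100 → 3-byte char #4 = EC B2 88.
Leading byte 0xEC = 11101100 matches 1110xxxx → 3-byte sequence.
Byte 1: 0xEC = 11101100, payload 1100 (4 bits).
Byte 2: 0xB2 = 10110010 (10xxxxxx ✓), payload 110010.
Byte 3: 0x88 = 10001000 (10xxxxxx ✓), payload 001000.
Concatenate: 1100110010001000 = 0xCC88 (16 bits → U+CC88).

U+CC88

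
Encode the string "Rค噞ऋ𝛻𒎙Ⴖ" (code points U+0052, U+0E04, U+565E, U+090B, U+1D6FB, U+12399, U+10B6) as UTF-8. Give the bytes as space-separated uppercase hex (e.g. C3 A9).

U+0052: 1-byte form → 52.
U+0E04: 3-byte form → E0 B8 84.
U+565E: 3-byte form → E5 99 9E.
U+090B: 3-byte form → E0 A4 8B.
U+1D6FB: 4-byte form → F0 9D 9B BB.
U+12399: 4-byte form → F0 92 8E 99.
U+10B6: 3-byte form → E1 82 B6.
Concatenated (21 bytes): 52 E0 B8 84 E5 99 9E E0 A4 8B F0 9D 9B BB F0 92 8E 99 E1 82 B6.

52 E0 B8 84 E5 99 9E E0 A4 8B F0 9D 9B BB F0 92 8E 99 E1 82 B6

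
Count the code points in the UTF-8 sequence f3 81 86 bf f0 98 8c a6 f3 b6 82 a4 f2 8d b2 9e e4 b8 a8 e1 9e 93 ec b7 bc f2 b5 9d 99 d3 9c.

Byte at offset 0: 0xF3 = 11110011 → 4-byte char (#1). Advance 4.
Byte at offset 4: 0xF0 = 11110000 → 4-byte char (#2). Advance 4.
Byte at offset 8: 0xF3 = 11110011 → 4-byte char (#3). Advance 4.
Byte at offset 12: 0xF2 = 11110010 → 4-byte char (#4). Advance 4.
Byte at offset 16: 0xE4 = 11100100 → 3-byte char (#5). Advance 3.
Byte at offset 19: 0xE1 = 11100001 → 3-byte char (#6). Advance 3.
Byte at offset 22: 0xEC = 11101100 → 3-byte char (#7). Advance 3.
Byte at offset 25: 0xF2 = 11110010 → 4-byte char (#8). Advance 4.
Byte at offset 29: 0xD3 = 11010011 → 2-byte char (#9). Advance 2.
Reached end at offset 31 after 9 code points.

9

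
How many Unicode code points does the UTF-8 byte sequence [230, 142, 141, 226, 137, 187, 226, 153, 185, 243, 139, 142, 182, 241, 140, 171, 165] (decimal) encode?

5

Byte at offset 0: 0xE6 = 11100110 → 3-byte char (#1). Advance 3.
Byte at offset 3: 0xE2 = 11100010 → 3-byte char (#2). Advance 3.
Byte at offset 6: 0xE2 = 11100010 → 3-byte char (#3). Advance 3.
Byte at offset 9: 0xF3 = 11110011 → 4-byte char (#4). Advance 4.
Byte at offset 13: 0xF1 = 11110001 → 4-byte char (#5). Advance 4.
Reached end at offset 17 after 5 code points.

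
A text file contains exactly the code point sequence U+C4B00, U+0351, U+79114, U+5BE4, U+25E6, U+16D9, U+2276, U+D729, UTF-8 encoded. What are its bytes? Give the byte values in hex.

U+C4B00: 4-byte form → F3 84 AC 80.
U+0351: 2-byte form → CD 91.
U+79114: 4-byte form → F1 B9 84 94.
U+5BE4: 3-byte form → E5 AF A4.
U+25E6: 3-byte form → E2 97 A6.
U+16D9: 3-byte form → E1 9B 99.
U+2276: 3-byte form → E2 89 B6.
U+D729: 3-byte form → ED 9C A9.
Concatenated (25 bytes): F3 84 AC 80 CD 91 F1 B9 84 94 E5 AF A4 E2 97 A6 E1 9B 99 E2 89 B6 ED 9C A9.

F3 84 AC 80 CD 91 F1 B9 84 94 E5 AF A4 E2 97 A6 E1 9B 99 E2 89 B6 ED 9C A9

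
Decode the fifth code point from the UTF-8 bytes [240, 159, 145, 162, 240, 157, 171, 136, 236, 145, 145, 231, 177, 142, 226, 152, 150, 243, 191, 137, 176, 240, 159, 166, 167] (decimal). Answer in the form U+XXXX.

U+2616

Offset 0: leading byte 0xF0 = 11110000 → 4-byte char #1 = F0 9F 91 A2.
Offset 4: leading byte 0xF0 = 11110000 → 4-byte char #2 = F0 9D AB 88.
Offset 8: leading byte 0xEC = 11101100 → 3-byte char #3 = EC 91 91.
Offset 11: leading byte 0xE7 = 11100111 → 3-byte char #4 = E7 B1 8E.
Offset 14: leading byte 0xE2 = 11100010 → 3-byte char #5 = E2 98 96.
Leading byte 0xE2 = 11100010 matches 1110xxxx → 3-byte sequence.
Byte 1: 0xE2 = 11100010, payload 0010 (4 bits).
Byte 2: 0x98 = 10011000 (10xxxxxx ✓), payload 011000.
Byte 3: 0x96 = 10010110 (10xxxxxx ✓), payload 010110.
Concatenate: 0010011000010110 = 0x2616 (16 bits → U+2616).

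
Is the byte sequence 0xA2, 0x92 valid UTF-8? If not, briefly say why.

Byte 0xA2 = 10100010 has the form 10xxxxxx — a continuation byte — but there is no preceding leading byte.

invalid (continuation byte with no leading byte)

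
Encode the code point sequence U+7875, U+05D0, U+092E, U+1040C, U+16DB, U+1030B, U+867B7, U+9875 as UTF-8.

U+7875: 3-byte form → E7 A1 B5.
U+05D0: 2-byte form → D7 90.
U+092E: 3-byte form → E0 A4 AE.
U+1040C: 4-byte form → F0 90 90 8C.
U+16DB: 3-byte form → E1 9B 9B.
U+1030B: 4-byte form → F0 90 8C 8B.
U+867B7: 4-byte form → F2 86 9E B7.
U+9875: 3-byte form → E9 A1 B5.
Concatenated (26 bytes): E7 A1 B5 D7 90 E0 A4 AE F0 90 90 8C E1 9B 9B F0 90 8C 8B F2 86 9E B7 E9 A1 B5.

E7 A1 B5 D7 90 E0 A4 AE F0 90 90 8C E1 9B 9B F0 90 8C 8B F2 86 9E B7 E9 A1 B5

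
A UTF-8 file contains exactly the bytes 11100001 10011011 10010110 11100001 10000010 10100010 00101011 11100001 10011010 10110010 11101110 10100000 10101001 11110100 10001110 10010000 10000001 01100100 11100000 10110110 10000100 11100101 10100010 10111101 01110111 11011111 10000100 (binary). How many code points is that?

11

Byte at offset 0: 0xE1 = 11100001 → 3-byte char (#1). Advance 3.
Byte at offset 3: 0xE1 = 11100001 → 3-byte char (#2). Advance 3.
Byte at offset 6: 0x2B = 00101011 → 1-byte char (#3). Advance 1.
Byte at offset 7: 0xE1 = 11100001 → 3-byte char (#4). Advance 3.
Byte at offset 10: 0xEE = 11101110 → 3-byte char (#5). Advance 3.
Byte at offset 13: 0xF4 = 11110100 → 4-byte char (#6). Advance 4.
Byte at offset 17: 0x64 = 01100100 → 1-byte char (#7). Advance 1.
Byte at offset 18: 0xE0 = 11100000 → 3-byte char (#8). Advance 3.
Byte at offset 21: 0xE5 = 11100101 → 3-byte char (#9). Advance 3.
Byte at offset 24: 0x77 = 01110111 → 1-byte char (#10). Advance 1.
Byte at offset 25: 0xDF = 11011111 → 2-byte char (#11). Advance 2.
Reached end at offset 27 after 11 code points.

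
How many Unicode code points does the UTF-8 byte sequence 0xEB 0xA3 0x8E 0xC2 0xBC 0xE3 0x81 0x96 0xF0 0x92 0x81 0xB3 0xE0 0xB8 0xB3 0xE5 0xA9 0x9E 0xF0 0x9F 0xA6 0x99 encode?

Byte at offset 0: 0xEB = 11101011 → 3-byte char (#1). Advance 3.
Byte at offset 3: 0xC2 = 11000010 → 2-byte char (#2). Advance 2.
Byte at offset 5: 0xE3 = 11100011 → 3-byte char (#3). Advance 3.
Byte at offset 8: 0xF0 = 11110000 → 4-byte char (#4). Advance 4.
Byte at offset 12: 0xE0 = 11100000 → 3-byte char (#5). Advance 3.
Byte at offset 15: 0xE5 = 11100101 → 3-byte char (#6). Advance 3.
Byte at offset 18: 0xF0 = 11110000 → 4-byte char (#7). Advance 4.
Reached end at offset 22 after 7 code points.

7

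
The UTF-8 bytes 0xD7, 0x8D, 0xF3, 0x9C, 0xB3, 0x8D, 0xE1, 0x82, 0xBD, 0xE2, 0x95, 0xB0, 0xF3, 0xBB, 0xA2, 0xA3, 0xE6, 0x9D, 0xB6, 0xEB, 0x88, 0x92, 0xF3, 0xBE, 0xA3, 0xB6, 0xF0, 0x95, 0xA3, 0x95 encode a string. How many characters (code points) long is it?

9

Byte at offset 0: 0xD7 = 11010111 → 2-byte char (#1). Advance 2.
Byte at offset 2: 0xF3 = 11110011 → 4-byte char (#2). Advance 4.
Byte at offset 6: 0xE1 = 11100001 → 3-byte char (#3). Advance 3.
Byte at offset 9: 0xE2 = 11100010 → 3-byte char (#4). Advance 3.
Byte at offset 12: 0xF3 = 11110011 → 4-byte char (#5). Advance 4.
Byte at offset 16: 0xE6 = 11100110 → 3-byte char (#6). Advance 3.
Byte at offset 19: 0xEB = 11101011 → 3-byte char (#7). Advance 3.
Byte at offset 22: 0xF3 = 11110011 → 4-byte char (#8). Advance 4.
Byte at offset 26: 0xF0 = 11110000 → 4-byte char (#9). Advance 4.
Reached end at offset 30 after 9 code points.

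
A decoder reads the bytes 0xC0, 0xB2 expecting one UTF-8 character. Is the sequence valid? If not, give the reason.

Leading byte 0xC0 = 11000000 → 2-byte form.
Continuation bytes all match 10xxxxxx. Payload decodes to 0x32.
But 0x32 < 0x80, the minimum for a 2-byte sequence — this is an overlong encoding.

invalid (overlong encoding)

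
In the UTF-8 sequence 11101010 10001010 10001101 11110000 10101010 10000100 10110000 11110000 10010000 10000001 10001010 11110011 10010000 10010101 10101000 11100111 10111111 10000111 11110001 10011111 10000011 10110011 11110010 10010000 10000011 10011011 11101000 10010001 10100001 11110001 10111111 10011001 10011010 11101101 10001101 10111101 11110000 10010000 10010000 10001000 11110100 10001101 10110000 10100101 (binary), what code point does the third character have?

Offset 0: leading byte 0xEA = 11101010 → 3-byte char #1 = EA 8A 8D.
Offset 3: leading byte 0xF0 = 11110000 → 4-byte char #2 = F0 AA 84 B0.
Offset 7: leading byte 0xF0 = 11110000 → 4-byte char #3 = F0 90 81 8A.
Leading byte 0xF0 = 11110000 matches 11110xxx → 4-byte sequence.
Byte 1: 0xF0 = 11110000, payload 000 (3 bits).
Byte 2: 0x90 = 10010000 (10xxxxxx ✓), payload 010000.
Byte 3: 0x81 = 10000001 (10xxxxxx ✓), payload 000001.
Byte 4: 0x8A = 10001010 (10xxxxxx ✓), payload 001010.
Concatenate: 000010000000001001010 = 0x1004A (21 bits → U+1004A).

U+1004A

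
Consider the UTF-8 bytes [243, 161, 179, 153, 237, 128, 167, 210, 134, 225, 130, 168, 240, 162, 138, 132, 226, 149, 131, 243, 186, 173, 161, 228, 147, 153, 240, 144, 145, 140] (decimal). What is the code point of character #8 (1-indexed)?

Offset 0: leading byte 0xF3 = 11110011 → 4-byte char #1 = F3 A1 B3 99.
Offset 4: leading byte 0xED = 11101101 → 3-byte char #2 = ED 80 A7.
Offset 7: leading byte 0xD2 = 11010010 → 2-byte char #3 = D2 86.
Offset 9: leading byte 0xE1 = 11100001 → 3-byte char #4 = E1 82 A8.
Offset 12: leading byte 0xF0 = 11110000 → 4-byte char #5 = F0 A2 8A 84.
Offset 16: leading byte 0xE2 = 11100010 → 3-byte char #6 = E2 95 83.
Offset 19: leading byte 0xF3 = 11110011 → 4-byte char #7 = F3 BA AD A1.
Offset 23: leading byte 0xE4 = 11100100 → 3-byte char #8 = E4 93 99.
Leading byte 0xE4 = 11100100 matches 1110xxxx → 3-byte sequence.
Byte 1: 0xE4 = 11100100, payload 0100 (4 bits).
Byte 2: 0x93 = 10010011 (10xxxxxx ✓), payload 010011.
Byte 3: 0x99 = 10011001 (10xxxxxx ✓), payload 011001.
Concatenate: 0100010011011001 = 0x44D9 (16 bits → U+44D9).

U+44D9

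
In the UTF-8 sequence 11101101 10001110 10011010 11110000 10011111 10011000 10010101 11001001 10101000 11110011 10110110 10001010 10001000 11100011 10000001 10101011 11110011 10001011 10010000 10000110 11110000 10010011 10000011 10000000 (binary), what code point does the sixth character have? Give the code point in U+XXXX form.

Offset 0: leading byte 0xED = 11101101 → 3-byte char #1 = ED 8E 9A.
Offset 3: leading byte 0xF0 = 11110000 → 4-byte char #2 = F0 9F 98 95.
Offset 7: leading byte 0xC9 = 11001001 → 2-byte char #3 = C9 A8.
Offset 9: leading byte 0xF3 = 11110011 → 4-byte char #4 = F3 B6 8A 88.
Offset 13: leading byte 0xE3 = 11100011 → 3-byte char #5 = E3 81 AB.
Offset 16: leading byte 0xF3 = 11110011 → 4-byte char #6 = F3 8B 90 86.
Leading byte 0xF3 = 11110011 matches 11110xxx → 4-byte sequence.
Byte 1: 0xF3 = 11110011, payload 011 (3 bits).
Byte 2: 0x8B = 10001011 (10xxxxxx ✓), payload 001011.
Byte 3: 0x90 = 10010000 (10xxxxxx ✓), payload 010000.
Byte 4: 0x86 = 10000110 (10xxxxxx ✓), payload 000110.
Concatenate: 011001011010000000110 = 0xCB406 (21 bits → U+CB406).

U+CB406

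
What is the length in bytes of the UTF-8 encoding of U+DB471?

4

U+DB471 = 0xDB471. UTF-8 uses 1 byte below 0x80, 2 below 0x800, 3 below 0x10000, 4 up to 0x10FFFF. 0xDB471 is in U+10000–U+10FFFF → 4 bytes.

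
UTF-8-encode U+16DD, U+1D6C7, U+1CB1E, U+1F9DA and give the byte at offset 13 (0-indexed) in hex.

0xA7

U+16DD → 3-byte form E1 9B 9D at offsets 0–2.
U+1D6C7 → 4-byte form F0 9D 9B 87 at offsets 3–6.
U+1CB1E → 4-byte form F0 9C AC 9E at offsets 7–10.
U+1F9DA → 4-byte form F0 9F A7 9A at offsets 11–14.
Offset 13 falls in char 4's range; it's byte 3 of F0 9F A7 9A = 0xA7.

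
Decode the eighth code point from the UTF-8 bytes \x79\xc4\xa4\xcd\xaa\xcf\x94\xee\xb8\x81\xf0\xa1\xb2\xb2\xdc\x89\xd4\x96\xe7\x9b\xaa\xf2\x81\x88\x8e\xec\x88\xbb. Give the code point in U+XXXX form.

Offset 0: leading byte 0x79 = 01111001 → 1-byte char #1 = 79.
Offset 1: leading byte 0xC4 = 11000100 → 2-byte char #2 = C4 A4.
Offset 3: leading byte 0xCD = 11001101 → 2-byte char #3 = CD AA.
Offset 5: leading byte 0xCF = 11001111 → 2-byte char #4 = CF 94.
Offset 7: leading byte 0xEE = 11101110 → 3-byte char #5 = EE B8 81.
Offset 10: leading byte 0xF0 = 11110000 → 4-byte char #6 = F0 A1 B2 B2.
Offset 14: leading byte 0xDC = 11011100 → 2-byte char #7 = DC 89.
Offset 16: leading byte 0xD4 = 11010100 → 2-byte char #8 = D4 96.
Leading byte 0xD4 = 11010100 matches 110xxxxx → 2-byte sequence.
Byte 1: 0xD4 = 11010100, payload 10100 (5 bits).
Byte 2: 0x96 = 10010110 (10xxxxxx ✓), payload 010110.
Concatenate: 10100010110 = 0x516 (11 bits → U+0516).

U+0516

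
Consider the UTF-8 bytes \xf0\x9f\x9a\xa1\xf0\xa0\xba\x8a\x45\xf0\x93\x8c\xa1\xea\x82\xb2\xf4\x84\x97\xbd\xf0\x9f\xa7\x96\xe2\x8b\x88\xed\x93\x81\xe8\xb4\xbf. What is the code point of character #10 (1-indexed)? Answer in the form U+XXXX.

U+8D3F

Offset 0: leading byte 0xF0 = 11110000 → 4-byte char #1 = F0 9F 9A A1.
Offset 4: leading byte 0xF0 = 11110000 → 4-byte char #2 = F0 A0 BA 8A.
Offset 8: leading byte 0x45 = 01000101 → 1-byte char #3 = 45.
Offset 9: leading byte 0xF0 = 11110000 → 4-byte char #4 = F0 93 8C A1.
Offset 13: leading byte 0xEA = 11101010 → 3-byte char #5 = EA 82 B2.
Offset 16: leading byte 0xF4 = 11110100 → 4-byte char #6 = F4 84 97 BD.
Offset 20: leading byte 0xF0 = 11110000 → 4-byte char #7 = F0 9F A7 96.
Offset 24: leading byte 0xE2 = 11100010 → 3-byte char #8 = E2 8B 88.
Offset 27: leading byte 0xED = 11101101 → 3-byte char #9 = ED 93 81.
Offset 30: leading byte 0xE8 = 11101000 → 3-byte char #10 = E8 B4 BF.
Leading byte 0xE8 = 11101000 matches 1110xxxx → 3-byte sequence.
Byte 1: 0xE8 = 11101000, payload 1000 (4 bits).
Byte 2: 0xB4 = 10110100 (10xxxxxx ✓), payload 110100.
Byte 3: 0xBF = 10111111 (10xxxxxx ✓), payload 111111.
Concatenate: 1000110100111111 = 0x8D3F (16 bits → U+8D3F).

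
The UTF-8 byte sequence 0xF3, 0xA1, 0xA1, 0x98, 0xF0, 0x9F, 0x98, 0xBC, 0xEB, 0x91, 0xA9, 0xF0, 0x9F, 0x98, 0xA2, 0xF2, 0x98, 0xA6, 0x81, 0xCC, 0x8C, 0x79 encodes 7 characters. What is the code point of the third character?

U+B469

Offset 0: leading byte 0xF3 = 11110011 → 4-byte char #1 = F3 A1 A1 98.
Offset 4: leading byte 0xF0 = 11110000 → 4-byte char #2 = F0 9F 98 BC.
Offset 8: leading byte 0xEB = 11101011 → 3-byte char #3 = EB 91 A9.
Leading byte 0xEB = 11101011 matches 1110xxxx → 3-byte sequence.
Byte 1: 0xEB = 11101011, payload 1011 (4 bits).
Byte 2: 0x91 = 10010001 (10xxxxxx ✓), payload 010001.
Byte 3: 0xA9 = 10101001 (10xxxxxx ✓), payload 101001.
Concatenate: 1011010001101001 = 0xB469 (16 bits → U+B469).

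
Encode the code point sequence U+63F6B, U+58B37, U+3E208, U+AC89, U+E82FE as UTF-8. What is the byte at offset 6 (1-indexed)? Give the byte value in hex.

1-indexed offset 6 is 0-indexed offset 5.
U+63F6B → 4-byte form F1 A3 BD AB at offsets 0–3.
U+58B37 → 4-byte form F1 98 AC B7 at offsets 4–7.
Offset 5 falls in char 2's range; it's byte 2 of F1 98 AC B7 = 0x98.

0x98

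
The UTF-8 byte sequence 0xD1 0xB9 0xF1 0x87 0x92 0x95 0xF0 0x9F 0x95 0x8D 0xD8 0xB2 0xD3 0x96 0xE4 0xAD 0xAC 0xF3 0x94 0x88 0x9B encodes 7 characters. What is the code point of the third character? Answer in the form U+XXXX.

U+1F54D

Offset 0: leading byte 0xD1 = 11010001 → 2-byte char #1 = D1 B9.
Offset 2: leading byte 0xF1 = 11110001 → 4-byte char #2 = F1 87 92 95.
Offset 6: leading byte 0xF0 = 11110000 → 4-byte char #3 = F0 9F 95 8D.
Leading byte 0xF0 = 11110000 matches 11110xxx → 4-byte sequence.
Byte 1: 0xF0 = 11110000, payload 000 (3 bits).
Byte 2: 0x9F = 10011111 (10xxxxxx ✓), payload 011111.
Byte 3: 0x95 = 10010101 (10xxxxxx ✓), payload 010101.
Byte 4: 0x8D = 10001101 (10xxxxxx ✓), payload 001101.
Concatenate: 000011111010101001101 = 0x1F54D (21 bits → U+1F54D).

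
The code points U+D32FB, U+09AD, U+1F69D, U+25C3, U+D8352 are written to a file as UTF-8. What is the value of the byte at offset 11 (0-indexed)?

0xE2

U+D32FB → 4-byte form F3 93 8B BB at offsets 0–3.
U+09AD → 3-byte form E0 A6 AD at offsets 4–6.
U+1F69D → 4-byte form F0 9F 9A 9D at offsets 7–10.
U+25C3 → 3-byte form E2 97 83 at offsets 11–13.
Offset 11 falls in char 4's range; it's byte 1 of E2 97 83 = 0xE2.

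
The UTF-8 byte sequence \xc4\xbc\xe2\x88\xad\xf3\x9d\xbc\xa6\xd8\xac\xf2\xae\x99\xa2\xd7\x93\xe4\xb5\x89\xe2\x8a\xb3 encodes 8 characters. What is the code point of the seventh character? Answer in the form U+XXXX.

U+4D49

Offset 0: leading byte 0xC4 = 11000100 → 2-byte char #1 = C4 BC.
Offset 2: leading byte 0xE2 = 11100010 → 3-byte char #2 = E2 88 AD.
Offset 5: leading byte 0xF3 = 11110011 → 4-byte char #3 = F3 9D BC A6.
Offset 9: leading byte 0xD8 = 11011000 → 2-byte char #4 = D8 AC.
Offset 11: leading byte 0xF2 = 11110010 → 4-byte char #5 = F2 AE 99 A2.
Offset 15: leading byte 0xD7 = 11010111 → 2-byte char #6 = D7 93.
Offset 17: leading byte 0xE4 = 11100100 → 3-byte char #7 = E4 B5 89.
Leading byte 0xE4 = 11100100 matches 1110xxxx → 3-byte sequence.
Byte 1: 0xE4 = 11100100, payload 0100 (4 bits).
Byte 2: 0xB5 = 10110101 (10xxxxxx ✓), payload 110101.
Byte 3: 0x89 = 10001001 (10xxxxxx ✓), payload 001001.
Concatenate: 0100110101001001 = 0x4D49 (16 bits → U+4D49).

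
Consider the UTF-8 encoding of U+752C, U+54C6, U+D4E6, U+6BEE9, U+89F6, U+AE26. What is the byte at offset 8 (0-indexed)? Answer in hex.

0xA6

U+752C → 3-byte form E7 94 AC at offsets 0–2.
U+54C6 → 3-byte form E5 93 86 at offsets 3–5.
U+D4E6 → 3-byte form ED 93 A6 at offsets 6–8.
Offset 8 falls in char 3's range; it's byte 3 of ED 93 A6 = 0xA6.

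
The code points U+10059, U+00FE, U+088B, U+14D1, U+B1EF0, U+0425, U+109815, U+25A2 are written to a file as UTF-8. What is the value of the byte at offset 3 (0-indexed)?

0x99

U+10059 → 4-byte form F0 90 81 99 at offsets 0–3.
Offset 3 falls in char 1's range; it's byte 4 of F0 90 81 99 = 0x99.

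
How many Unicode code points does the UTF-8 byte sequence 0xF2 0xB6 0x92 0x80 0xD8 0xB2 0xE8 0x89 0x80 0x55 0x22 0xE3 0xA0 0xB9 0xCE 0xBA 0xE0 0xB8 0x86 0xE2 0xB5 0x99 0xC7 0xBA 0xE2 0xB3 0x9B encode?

Byte at offset 0: 0xF2 = 11110010 → 4-byte char (#1). Advance 4.
Byte at offset 4: 0xD8 = 11011000 → 2-byte char (#2). Advance 2.
Byte at offset 6: 0xE8 = 11101000 → 3-byte char (#3). Advance 3.
Byte at offset 9: 0x55 = 01010101 → 1-byte char (#4). Advance 1.
Byte at offset 10: 0x22 = 00100010 → 1-byte char (#5). Advance 1.
Byte at offset 11: 0xE3 = 11100011 → 3-byte char (#6). Advance 3.
Byte at offset 14: 0xCE = 11001110 → 2-byte char (#7). Advance 2.
Byte at offset 16: 0xE0 = 11100000 → 3-byte char (#8). Advance 3.
Byte at offset 19: 0xE2 = 11100010 → 3-byte char (#9). Advance 3.
Byte at offset 22: 0xC7 = 11000111 → 2-byte char (#10). Advance 2.
Byte at offset 24: 0xE2 = 11100010 → 3-byte char (#11). Advance 3.
Reached end at offset 27 after 11 code points.

11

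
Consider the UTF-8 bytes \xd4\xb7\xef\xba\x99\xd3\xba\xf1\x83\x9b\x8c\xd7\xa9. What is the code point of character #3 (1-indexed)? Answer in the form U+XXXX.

U+04FA

Offset 0: leading byte 0xD4 = 11010100 → 2-byte char #1 = D4 B7.
Offset 2: leading byte 0xEF = 11101111 → 3-byte char #2 = EF BA 99.
Offset 5: leading byte 0xD3 = 11010011 → 2-byte char #3 = D3 BA.
Leading byte 0xD3 = 11010011 matches 110xxxxx → 2-byte sequence.
Byte 1: 0xD3 = 11010011, payload 10011 (5 bits).
Byte 2: 0xBA = 10111010 (10xxxxxx ✓), payload 111010.
Concatenate: 10011111010 = 0x4FA (11 bits → U+04FA).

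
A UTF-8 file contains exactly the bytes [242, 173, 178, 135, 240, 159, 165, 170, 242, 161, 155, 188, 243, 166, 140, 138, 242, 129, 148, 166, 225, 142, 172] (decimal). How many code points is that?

6

Byte at offset 0: 0xF2 = 11110010 → 4-byte char (#1). Advance 4.
Byte at offset 4: 0xF0 = 11110000 → 4-byte char (#2). Advance 4.
Byte at offset 8: 0xF2 = 11110010 → 4-byte char (#3). Advance 4.
Byte at offset 12: 0xF3 = 11110011 → 4-byte char (#4). Advance 4.
Byte at offset 16: 0xF2 = 11110010 → 4-byte char (#5). Advance 4.
Byte at offset 20: 0xE1 = 11100001 → 3-byte char (#6). Advance 3.
Reached end at offset 23 after 6 code points.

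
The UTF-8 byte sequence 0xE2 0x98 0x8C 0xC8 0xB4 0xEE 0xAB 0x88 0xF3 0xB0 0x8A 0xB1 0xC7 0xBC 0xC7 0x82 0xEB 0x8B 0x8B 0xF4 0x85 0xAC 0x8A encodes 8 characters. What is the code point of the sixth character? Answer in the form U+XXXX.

U+01C2

Offset 0: leading byte 0xE2 = 11100010 → 3-byte char #1 = E2 98 8C.
Offset 3: leading byte 0xC8 = 11001000 → 2-byte char #2 = C8 B4.
Offset 5: leading byte 0xEE = 11101110 → 3-byte char #3 = EE AB 88.
Offset 8: leading byte 0xF3 = 11110011 → 4-byte char #4 = F3 B0 8A B1.
Offset 12: leading byte 0xC7 = 11000111 → 2-byte char #5 = C7 BC.
Offset 14: leading byte 0xC7 = 11000111 → 2-byte char #6 = C7 82.
Leading byte 0xC7 = 11000111 matches 110xxxxx → 2-byte sequence.
Byte 1: 0xC7 = 11000111, payload 00111 (5 bits).
Byte 2: 0x82 = 10000010 (10xxxxxx ✓), payload 000010.
Concatenate: 00111000010 = 0x1C2 (11 bits → U+01C2).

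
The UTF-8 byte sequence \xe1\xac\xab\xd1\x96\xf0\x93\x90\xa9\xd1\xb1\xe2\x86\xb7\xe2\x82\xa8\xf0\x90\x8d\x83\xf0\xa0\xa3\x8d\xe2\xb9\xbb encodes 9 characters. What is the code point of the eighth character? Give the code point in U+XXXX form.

U+208CD

Offset 0: leading byte 0xE1 = 11100001 → 3-byte char #1 = E1 AC AB.
Offset 3: leading byte 0xD1 = 11010001 → 2-byte char #2 = D1 96.
Offset 5: leading byte 0xF0 = 11110000 → 4-byte char #3 = F0 93 90 A9.
Offset 9: leading byte 0xD1 = 11010001 → 2-byte char #4 = D1 B1.
Offset 11: leading byte 0xE2 = 11100010 → 3-byte char #5 = E2 86 B7.
Offset 14: leading byte 0xE2 = 11100010 → 3-byte char #6 = E2 82 A8.
Offset 17: leading byte 0xF0 = 11110000 → 4-byte char #7 = F0 90 8D 83.
Offset 21: leading byte 0xF0 = 11110000 → 4-byte char #8 = F0 A0 A3 8D.
Leading byte 0xF0 = 11110000 matches 11110xxx → 4-byte sequence.
Byte 1: 0xF0 = 11110000, payload 000 (3 bits).
Byte 2: 0xA0 = 10100000 (10xxxxxx ✓), payload 100000.
Byte 3: 0xA3 = 10100011 (10xxxxxx ✓), payload 100011.
Byte 4: 0x8D = 10001101 (10xxxxxx ✓), payload 001101.
Concatenate: 000100000100011001101 = 0x208CD (21 bits → U+208CD).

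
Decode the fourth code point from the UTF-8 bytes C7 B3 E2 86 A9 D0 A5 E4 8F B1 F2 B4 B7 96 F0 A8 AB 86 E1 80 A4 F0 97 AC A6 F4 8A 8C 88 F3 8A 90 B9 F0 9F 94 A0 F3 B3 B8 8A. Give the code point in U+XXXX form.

U+43F1

Offset 0: leading byte 0xC7 = 11000111 → 2-byte char #1 = C7 B3.
Offset 2: leading byte 0xE2 = 11100010 → 3-byte char #2 = E2 86 A9.
Offset 5: leading byte 0xD0 = 11010000 → 2-byte char #3 = D0 A5.
Offset 7: leading byte 0xE4 = 11100100 → 3-byte char #4 = E4 8F B1.
Leading byte 0xE4 = 11100100 matches 1110xxxx → 3-byte sequence.
Byte 1: 0xE4 = 11100100, payload 0100 (4 bits).
Byte 2: 0x8F = 10001111 (10xxxxxx ✓), payload 001111.
Byte 3: 0xB1 = 10110001 (10xxxxxx ✓), payload 110001.
Concatenate: 0100001111110001 = 0x43F1 (16 bits → U+43F1).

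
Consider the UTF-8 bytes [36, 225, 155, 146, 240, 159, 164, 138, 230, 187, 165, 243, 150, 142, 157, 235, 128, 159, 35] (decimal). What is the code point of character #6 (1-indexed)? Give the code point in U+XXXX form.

U+B01F

Offset 0: leading byte 0x24 = 00100100 → 1-byte char #1 = 24.
Offset 1: leading byte 0xE1 = 11100001 → 3-byte char #2 = E1 9B 92.
Offset 4: leading byte 0xF0 = 11110000 → 4-byte char #3 = F0 9F A4 8A.
Offset 8: leading byte 0xE6 = 11100110 → 3-byte char #4 = E6 BB A5.
Offset 11: leading byte 0xF3 = 11110011 → 4-byte char #5 = F3 96 8E 9D.
Offset 15: leading byte 0xEB = 11101011 → 3-byte char #6 = EB 80 9F.
Leading byte 0xEB = 11101011 matches 1110xxxx → 3-byte sequence.
Byte 1: 0xEB = 11101011, payload 1011 (4 bits).
Byte 2: 0x80 = 10000000 (10xxxxxx ✓), payload 000000.
Byte 3: 0x9F = 10011111 (10xxxxxx ✓), payload 011111.
Concatenate: 1011000000011111 = 0xB01F (16 bits → U+B01F).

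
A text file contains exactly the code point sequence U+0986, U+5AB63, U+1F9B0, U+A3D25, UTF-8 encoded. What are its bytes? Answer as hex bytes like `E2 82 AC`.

E0 A6 86 F1 9A AD A3 F0 9F A6 B0 F2 A3 B4 A5

U+0986: 3-byte form → E0 A6 86.
U+5AB63: 4-byte form → F1 9A AD A3.
U+1F9B0: 4-byte form → F0 9F A6 B0.
U+A3D25: 4-byte form → F2 A3 B4 A5.
Concatenated (15 bytes): E0 A6 86 F1 9A AD A3 F0 9F A6 B0 F2 A3 B4 A5.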